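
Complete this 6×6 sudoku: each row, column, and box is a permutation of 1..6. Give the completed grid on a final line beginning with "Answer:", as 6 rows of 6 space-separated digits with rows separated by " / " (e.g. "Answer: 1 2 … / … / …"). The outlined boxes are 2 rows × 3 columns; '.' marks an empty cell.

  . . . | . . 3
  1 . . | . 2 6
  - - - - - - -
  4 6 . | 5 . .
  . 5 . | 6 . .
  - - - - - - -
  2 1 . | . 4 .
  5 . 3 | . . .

Step 1. [r2c4∈{4}] only 4 remains possible at r2c4. So r2c4=4.
Step 2. [r1c3∈{2,4,5,6}] in col 3, 4 fits only at r1c3, so r1c3=4.
Step 3. [r3c5∈{1,3}] row 3 places 3 nowhere but r3c5. So r3c5=3.
Step 4. [r4c5∈{1}] nothing but 1 survives at r4c5 ⇒ r4c5=1.
Step 5. [r3c6∈{2}] r3c6's peers cover all but 2. So r3c6=2.
Step 6. [r1c4∈{1}] r1c4 has the single candidate 1. So r1c4=1.
Step 7. [r4c1∈{3}] nothing but 3 survives at r4c1, so r4c1=3.
Step 8. [r6c5∈{6}] only 6 remains possible at r6c5. So r6c5=6.
Step 9. [r5c3∈{6}] only 6 remains possible at r5c3. So r5c3=6.
Step 10. [r5c4∈{3}] r5c4 has the single candidate 3. So r5c4=3.
Step 11. [r2c3∈{5}] r2c3 is down to just 5 ⇒ r2c3=5.
Step 12. [r1c1∈{6}] r1c1's peers cover all but 6, so r1c1=6.
Step 13. [r1c2∈{2}] r1c2's peers cover all but 2 ⇒ r1c2=2.
Step 14. [r2c2∈{3}] only 3 remains possible at r2c2, so r2c2=3.
Step 15. [r3c3∈{1}] r3c3 is down to just 1, so r3c3=1.
Step 16. [r6c6∈{1}] nothing but 1 survives at r6c6. So r6c6=1.
Step 17. [r1c5∈{5}] r1c5 is down to just 5. So r1c5=5.
Step 18. [r6c4∈{2}] r6c4 is down to just 2 ⇒ r6c4=2.
Step 19. [r4c6∈{4}] r4c6 is down to just 4 ⇒ r4c6=4.
Step 20. [r5c6∈{5}] nothing but 5 survives at r5c6, so r5c6=5.
Step 21. [r6c2∈{4}] r6c2's peers cover all but 4, so r6c2=4.
Step 22. [r4c3∈{2}] only 2 remains possible at r4c3 ⇒ r4c3=2.

Answer: 6 2 4 1 5 3 / 1 3 5 4 2 6 / 4 6 1 5 3 2 / 3 5 2 6 1 4 / 2 1 6 3 4 5 / 5 4 3 2 6 1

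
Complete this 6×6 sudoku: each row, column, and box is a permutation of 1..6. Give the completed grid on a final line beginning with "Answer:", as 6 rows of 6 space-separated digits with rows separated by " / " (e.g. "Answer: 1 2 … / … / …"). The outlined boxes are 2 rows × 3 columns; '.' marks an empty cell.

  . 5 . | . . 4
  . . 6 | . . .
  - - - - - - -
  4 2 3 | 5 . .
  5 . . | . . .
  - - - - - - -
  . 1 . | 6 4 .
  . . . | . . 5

Step 1. [r1c5∈{1,2,3,6}] across row 1, 6 lands solely at r1c5. So r1c5=6.
Step 2. [r3c5∈{1}] r3c5's peers cover all but 1, so r3c5=1.
Step 3. [r2c6∈{1,2,3}] in col 6, 1 fits only at r2c6. So r2c6=1.
Step 4. [r1c1∈{1,2,3}] 1 has one home in col 1: r1c1. So r1c1=1.
Step 5. [r1c4∈{2,3}] across row 1, 3 lands solely at r1c4, so r1c4=3.
Step 6. [r2c4∈{2}] r2c4 is down to just 2. So r2c4=2.
Step 7. [r6c1∈{2,3,6}] 6 has one home in col 1: r6c1. So r6c1=6.
Step 8. [r5c1∈{2,3}] 2 has one home in col 1: r5c1 ⇒ r5c1=2.
Step 9. [r4c6∈{2,3,6}] across col 6, 2 lands solely at r4c6. So r4c6=2.
Step 10. [r6c2∈{3,4}] box 5 places 3 nowhere but r6c2, so r6c2=3.
Step 11. [r2c1∈{3}] nothing but 3 survives at r2c1. So r2c1=3.
Step 12. [r5c6∈{3}] r5c6's peers cover all but 3 ⇒ r5c6=3.
Step 13. [r6c4∈{1}] nothing but 1 survives at r6c4, so r6c4=1.
Step 14. [r4c5∈{3}] nothing but 3 survives at r4c5. So r4c5=3.
Step 15. [r2c5∈{5}] r2c5 has the single candidate 5, so r2c5=5.
Step 16. [r1c3∈{2}] only 2 remains possible at r1c3, so r1c3=2.
Step 17. [r6c5∈{2}] nothing but 2 survives at r6c5 ⇒ r6c5=2.
Step 18. [r6c3∈{4}] r6c3 is down to just 4, so r6c3=4.
Step 19. [r4c4∈{4}] nothing but 4 survives at r4c4, so r4c4=4.
Step 20. [r2c2∈{4}] r2c2's peers cover all but 4 ⇒ r2c2=4.
Step 21. [r5c3∈{5}] r5c3's peers cover all but 5, so r5c3=5.
Step 22. [r3c6∈{6}] only 6 remains possible at r3c6, so r3c6=6.
Step 23. [r4c3∈{1}] r4c3's peers cover all but 1, so r4c3=1.
Step 24. [r4c2∈{6}] r4c2 is down to just 6 ⇒ r4c2=6.

Answer: 1 5 2 3 6 4 / 3 4 6 2 5 1 / 4 2 3 5 1 6 / 5 6 1 4 3 2 / 2 1 5 6 4 3 / 6 3 4 1 2 5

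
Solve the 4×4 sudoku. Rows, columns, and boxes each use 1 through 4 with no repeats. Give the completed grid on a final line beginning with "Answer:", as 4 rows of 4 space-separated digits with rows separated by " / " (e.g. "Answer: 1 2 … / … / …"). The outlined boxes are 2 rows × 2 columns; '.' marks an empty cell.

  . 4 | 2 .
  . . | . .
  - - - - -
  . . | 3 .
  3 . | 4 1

Step 1. [r1c1∈{1}] r1c1's peers cover all but 1. So r1c1=1.
Step 2. [r4c2∈{2}] nothing but 2 survives at r4c2 ⇒ r4c2=2.
Step 3. [r1c4∈{3}] r1c4 has the single candidate 3, so r1c4=3.
Step 4. [r2c3∈{1}] r2c3 has the single candidate 1, so r2c3=1.
Step 5. [r2c4∈{4}] r2c4 is down to just 4, so r2c4=4.
Step 6. [r3c1∈{4}] r3c1 is down to just 4 ⇒ r3c1=4.
Step 7. [r3c2∈{1}] r3c2 has the single candidate 1, so r3c2=1.
Step 8. [r2c1∈{2}] r2c1 is down to just 2. So r2c1=2.
Step 9. [r3c4∈{2}] nothing but 2 survives at r3c4 ⇒ r3c4=2.
Step 10. [r2c2∈{3}] r2c2 has the single candidate 3 ⇒ r2c2=3.

Answer: 1 4 2 3 / 2 3 1 4 / 4 1 3 2 / 3 2 4 1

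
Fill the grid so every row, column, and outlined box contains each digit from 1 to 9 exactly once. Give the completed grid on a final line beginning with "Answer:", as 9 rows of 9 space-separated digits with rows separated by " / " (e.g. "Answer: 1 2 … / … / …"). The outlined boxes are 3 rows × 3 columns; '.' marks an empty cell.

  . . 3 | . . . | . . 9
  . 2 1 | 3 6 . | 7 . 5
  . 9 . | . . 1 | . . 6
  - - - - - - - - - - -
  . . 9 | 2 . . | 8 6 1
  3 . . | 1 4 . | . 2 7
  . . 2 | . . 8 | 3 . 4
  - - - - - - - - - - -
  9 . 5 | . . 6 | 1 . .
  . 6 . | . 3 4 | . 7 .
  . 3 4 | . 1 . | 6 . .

Step 1. [r8c3∈{8}] only 8 remains possible at r8c3. So r8c3=8.
Step 2. [r7c2∈{7}] r7c2 has the single candidate 7 ⇒ r7c2=7.
Step 3. [r7c4∈{8}] nothing but 8 survives at r7c4. So r7c4=8.
Step 4. [r1c1∈{4,5,6,7,8}] row 1 places 6 nowhere but r1c1. So r1c1=6.
Step 5. [r6c5∈{5,7,9}] 9 has one home in col 5: r6c5, so r6c5=9.
Step 6. [r5c6∈{5}] r5c6's peers cover all but 5, so r5c6=5.
Step 7. [r4c5∈{7}] nothing but 7 survives at r4c5. So r4c5=7.
Step 8. [r9c8∈{5,8,9}] 9 has one home in col 8: r9c8. So r9c8=9.
Step 9. [r8c9∈{2}] nothing but 2 survives at r8c9, so r8c9=2.
Step 10. [r7c8∈{3,4}] 4 has one home in row 7: r7c8, so r7c8=4.
Step 11. [r2c1∈{4,8}] in row 2, 4 fits only at r2c1, so r2c1=4.
Step 12. [r3c1∈{5,7,8}] in col 1, 8 fits only at r3c1, so r3c1=8.
Step 13. [r1c2∈{5}] r1c2 is down to just 5, so r1c2=5.
Step 14. [r7c5∈{2}] nothing but 2 survives at r7c5, so r7c5=2.
Step 15. [r9c4∈{5,7}] row 9 places 5 nowhere but r9c4 ⇒ r9c4=5.
Step 16. [r6c1∈{1,5,7}] in row 6, 7 fits only at r6c1. So r6c1=7.
Step 17. [r1c6∈{2,7}] in col 6, 2 fits only at r1c6. So r1c6=2.
Step 18. [r1c4∈{4,7}] row 1 places 7 nowhere but r1c4. So r1c4=7.
Step 19. [r1c8∈{1,8}] in row 1, 1 fits only at r1c8 ⇒ r1c8=1.
Step 20. [r1c7∈{4}] r1c7's peers cover all but 4. So r1c7=4.
Step 21. [r5c3∈{6}] r5c3's peers cover all but 6 ⇒ r5c3=6.
Step 22. [r4c1∈{5}] r4c1 has the single candidate 5. So r4c1=5.
Step 23. [r1c5∈{8}] r1c5 is down to just 8. So r1c5=8.
Step 24. [r3c3∈{7}] r3c3 has the single candidate 7, so r3c3=7.
Step 25. [r7c9∈{3}] r7c9's peers cover all but 3 ⇒ r7c9=3.
Step 26. [r9c9∈{8}] only 8 remains possible at r9c9. So r9c9=8.
Step 27. [r2c8∈{8}] only 8 remains possible at r2c8, so r2c8=8.
Step 28. [r4c6∈{3}] r4c6's peers cover all but 3, so r4c6=3.
Step 29. [r6c4∈{6}] nothing but 6 survives at r6c4. So r6c4=6.
Step 30. [r3c5∈{5}] r3c5 is down to just 5, so r3c5=5.
Step 31. [r9c1∈{2}] r9c1 is down to just 2, so r9c1=2.
Step 32. [r4c2∈{4}] r4c2 has the single candidate 4 ⇒ r4c2=4.
Step 33. [r3c7∈{2}] r3c7's peers cover all but 2. So r3c7=2.
Step 34. [r2c6∈{9}] r2c6 has the single candidate 9 ⇒ r2c6=9.
Step 35. [r3c4∈{4}] r3c4 is down to just 4. So r3c4=4.
Step 36. [r8c1∈{1}] only 1 remains possible at r8c1 ⇒ r8c1=1.
Step 37. [r8c7∈{5}] nothing but 5 survives at r8c7 ⇒ r8c7=5.
Step 38. [r5c7∈{9}] nothing but 9 survives at r5c7, so r5c7=9.
Step 39. [r8c4∈{9}] nothing but 9 survives at r8c4, so r8c4=9.
Step 40. [r3c8∈{3}] r3c8 is down to just 3, so r3c8=3.
Step 41. [r6c2∈{1}] r6c2 has the single candidate 1, so r6c2=1.
Step 42. [r9c6∈{7}] only 7 remains possible at r9c6. So r9c6=7.
Step 43. [r6c8∈{5}] r6c8's peers cover all but 5, so r6c8=5.
Step 44. [r5c2∈{8}] r5c2 is down to just 8 ⇒ r5c2=8.

Answer: 6 5 3 7 8 2 4 1 9 / 4 2 1 3 6 9 7 8 5 / 8 9 7 4 5 1 2 3 6 / 5 4 9 2 7 3 8 6 1 / 3 8 6 1 4 5 9 2 7 / 7 1 2 6 9 8 3 5 4 / 9 7 5 8 2 6 1 4 3 / 1 6 8 9 3 4 5 7 2 / 2 3 4 5 1 7 6 9 8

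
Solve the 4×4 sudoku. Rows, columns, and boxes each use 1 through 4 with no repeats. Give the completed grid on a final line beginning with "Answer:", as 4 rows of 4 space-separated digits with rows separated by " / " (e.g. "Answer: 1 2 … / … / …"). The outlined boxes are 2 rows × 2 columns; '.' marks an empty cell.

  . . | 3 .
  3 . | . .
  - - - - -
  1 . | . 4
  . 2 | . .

Step 1. [r2c3∈{1,2,4}] 4 has one home in col 3: r2c3. So r2c3=4.
Step 2. [r1c1∈{2,4}] in col 1, 2 fits only at r1c1, so r1c1=2.
Step 3. [r1c4∈{1}] r1c4 is down to just 1, so r1c4=1.
Step 4. [r4c3∈{1}] r4c3 is down to just 1, so r4c3=1.
Step 5. [r2c2∈{1}] r2c2 has the single candidate 1. So r2c2=1.
Step 6. [r3c2∈{3}] r3c2 is down to just 3. So r3c2=3.
Step 7. [r3c3∈{2}] only 2 remains possible at r3c3 ⇒ r3c3=2.
Step 8. [r1c2∈{4}] r1c2 has the single candidate 4, so r1c2=4.
Step 9. [r4c1∈{4}] r4c1 is down to just 4 ⇒ r4c1=4.
Step 10. [r2c4∈{2}] r2c4 has the single candidate 2 ⇒ r2c4=2.
Step 11. [r4c4∈{3}] r4c4's peers cover all but 3. So r4c4=3.

Answer: 2 4 3 1 / 3 1 4 2 / 1 3 2 4 / 4 2 1 3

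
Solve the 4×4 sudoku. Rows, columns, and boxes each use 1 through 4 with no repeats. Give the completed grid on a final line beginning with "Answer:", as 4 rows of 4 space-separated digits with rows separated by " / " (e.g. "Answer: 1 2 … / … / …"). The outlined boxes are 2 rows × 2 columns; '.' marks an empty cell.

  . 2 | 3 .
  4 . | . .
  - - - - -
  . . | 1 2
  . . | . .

Step 1. [r3c1∈{3}] r3c1's peers cover all but 3. So r3c1=3.
Step 2. [r1c1∈{1}] nothing but 1 survives at r1c1 ⇒ r1c1=1.
Step 3. [r4c3∈{4}] r4c3 is down to just 4 ⇒ r4c3=4.
Step 4. [r4c4∈{3}] r4c4's peers cover all but 3. So r4c4=3.
Step 5. [r2c2∈{3}] r2c2 has the single candidate 3. So r2c2=3.
Step 6. [r1c4∈{4}] r1c4 has the single candidate 4. So r1c4=4.
Step 7. [r2c4∈{1}] only 1 remains possible at r2c4. So r2c4=1.
Step 8. [r3c2∈{4}] r3c2's peers cover all but 4. So r3c2=4.
Step 9. [r2c3∈{2}] r2c3 is down to just 2, so r2c3=2.
Step 10. [r4c1∈{2}] r4c1 is down to just 2, so r4c1=2.
Step 11. [r4c2∈{1}] r4c2 is down to just 1 ⇒ r4c2=1.

Answer: 1 2 3 4 / 4 3 2 1 / 3 4 1 2 / 2 1 4 3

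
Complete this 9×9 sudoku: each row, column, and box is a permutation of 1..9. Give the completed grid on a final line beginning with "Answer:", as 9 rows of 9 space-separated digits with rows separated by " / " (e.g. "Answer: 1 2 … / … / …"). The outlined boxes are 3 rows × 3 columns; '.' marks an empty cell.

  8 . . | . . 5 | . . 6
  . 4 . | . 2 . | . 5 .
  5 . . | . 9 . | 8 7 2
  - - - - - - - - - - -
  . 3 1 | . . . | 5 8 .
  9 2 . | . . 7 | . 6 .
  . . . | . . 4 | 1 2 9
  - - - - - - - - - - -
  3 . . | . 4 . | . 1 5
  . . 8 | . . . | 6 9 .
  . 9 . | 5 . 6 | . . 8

Step 1. [r6c2∈{5,6,7,8}] col 2 places 8 nowhere but r6c2 ⇒ r6c2=8.
Step 2. [r1c3∈{2,3,7,9}] row 1 places 2 nowhere but r1c3, so r1c3=2.
Step 3. [r5c5∈{1,3,5,8}] r5c5 is the only open cell in col 5 admitting 8, so r5c5=8.
Step 4. [r5c4∈{1,3}] r5c4 is the only open cell in row 5 admitting 1. So r5c4=1.
Step 5. [r2c3∈{3,6,7,9}] in col 3, 9 fits only at r2c3 ⇒ r2c3=9.
Step 6. [r2c7∈{3}] r2c7 is down to just 3. So r2c7=3.
Step 7. [r5c7∈{4}] r5c7's peers cover all but 4 ⇒ r5c7=4.
Step 8. [r8c9∈{3,4,7}] in col 9, 4 fits only at r8c9 ⇒ r8c9=4.
Step 9. [r4c5∈{6}] r4c5 has the single candidate 6 ⇒ r4c5=6.
Step 10. [r6c4∈{3}] r6c4's peers cover all but 3 ⇒ r6c4=3.
Step 11. [r1c5∈{1,3,7}] row 1 places 3 nowhere but r1c5. So r1c5=3.
Step 12. [r1c2∈{1,7}] 1 has one home in row 1: r1c2, so r1c2=1.
Step 13. [r2c1∈{6,7}] in box 1, 7 fits only at r2c1, so r2c1=7.
Step 14. [r6c3∈{5,6,7}] row 6 places 7 nowhere but r6c3, so r6c3=7.
Step 15. [r1c4∈{4,7}] r1c4 is the only open cell in row 1 admitting 7. So r1c4=7.
Step 16. [r8c4∈{2}] r8c4's peers cover all but 2 ⇒ r8c4=2.
Step 17. [r8c1∈{1}] r8c1 has the single candidate 1, so r8c1=1.
Step 18. [r3c2∈{6}] r3c2's peers cover all but 6. So r3c2=6.
Step 19. [r4c4∈{9}] nothing but 9 survives at r4c4. So r4c4=9.
Step 20. [r9c1∈{2,4}] col 1 places 2 nowhere but r9c1, so r9c1=2.
Step 21. [r7c4∈{8}] r7c4's peers cover all but 8, so r7c4=8.
Step 22. [r8c5∈{7}] r8c5 is down to just 7, so r8c5=7.
Step 23. [r2c9∈{1}] r2c9's peers cover all but 1, so r2c9=1.
Step 24. [r9c7∈{7}] only 7 remains possible at r9c7. So r9c7=7.
Step 25. [r7c2∈{7}] r7c2 is down to just 7, so r7c2=7.
Step 26. [r3c3∈{3}] r3c3's peers cover all but 3. So r3c3=3.
Step 27. [r9c8∈{3}] r9c8's peers cover all but 3, so r9c8=3.
Step 28. [r2c4∈{6}] r2c4 is down to just 6, so r2c4=6.
Step 29. [r2c6∈{8}] r2c6 is down to just 8 ⇒ r2c6=8.
Step 30. [r5c9∈{3}] nothing but 3 survives at r5c9 ⇒ r5c9=3.
Step 31. [r7c6∈{9}] r7c6's peers cover all but 9. So r7c6=9.
Step 32. [r8c2∈{5}] r8c2 has the single candidate 5, so r8c2=5.
Step 33. [r3c4∈{4}] r3c4's peers cover all but 4, so r3c4=4.
Step 34. [r5c3∈{5}] only 5 remains possible at r5c3, so r5c3=5.
Step 35. [r9c5∈{1}] r9c5 is down to just 1 ⇒ r9c5=1.
Step 36. [r4c9∈{7}] nothing but 7 survives at r4c9 ⇒ r4c9=7.
Step 37. [r7c3∈{6}] nothing but 6 survives at r7c3. So r7c3=6.
Step 38. [r7c7∈{2}] r7c7's peers cover all but 2. So r7c7=2.
Step 39. [r3c6∈{1}] r3c6 has the single candidate 1, so r3c6=1.
Step 40. [r1c8∈{4}] only 4 remains possible at r1c8. So r1c8=4.
Step 41. [r6c1∈{6}] nothing but 6 survives at r6c1, so r6c1=6.
Step 42. [r4c6∈{2}] only 2 remains possible at r4c6. So r4c6=2.
Step 43. [r8c6∈{3}] r8c6 is down to just 3 ⇒ r8c6=3.
Step 44. [r4c1∈{4}] r4c1 is down to just 4. So r4c1=4.
Step 45. [r6c5∈{5}] r6c5 is down to just 5 ⇒ r6c5=5.
Step 46. [r9c3∈{4}] nothing but 4 survives at r9c3, so r9c3=4.
Step 47. [r1c7∈{9}] r1c7 is down to just 9, so r1c7=9.

Answer: 8 1 2 7 3 5 9 4 6 / 7 4 9 6 2 8 3 5 1 / 5 6 3 4 9 1 8 7 2 / 4 3 1 9 6 2 5 8 7 / 9 2 5 1 8 7 4 6 3 / 6 8 7 3 5 4 1 2 9 / 3 7 6 8 4 9 2 1 5 / 1 5 8 2 7 3 6 9 4 / 2 9 4 5 1 6 7 3 8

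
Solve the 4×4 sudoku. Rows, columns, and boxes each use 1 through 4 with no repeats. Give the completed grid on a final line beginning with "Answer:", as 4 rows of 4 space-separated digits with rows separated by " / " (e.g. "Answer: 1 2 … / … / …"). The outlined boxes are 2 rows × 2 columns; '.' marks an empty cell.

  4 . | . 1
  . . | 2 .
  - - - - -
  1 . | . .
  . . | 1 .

Step 1. [r4c1∈{2,3}] r4c1 is the only open cell in col 1 admitting 2. So r4c1=2.
Step 2. [r3c3∈{3,4}] r3c3 is the only open cell in col 3 admitting 4 ⇒ r3c3=4.
Step 3. [r3c2∈{3}] r3c2 is down to just 3. So r3c2=3.
Step 4. [r4c4∈{3}] nothing but 3 survives at r4c4 ⇒ r4c4=3.
Step 5. [r1c3∈{3}] only 3 remains possible at r1c3. So r1c3=3.
Step 6. [r4c2∈{4}] only 4 remains possible at r4c2. So r4c2=4.
Step 7. [r2c1∈{3}] r2c1's peers cover all but 3, so r2c1=3.
Step 8. [r1c2∈{2}] nothing but 2 survives at r1c2 ⇒ r1c2=2.
Step 9. [r2c4∈{4}] r2c4's peers cover all but 4. So r2c4=4.
Step 10. [r2c2∈{1}] nothing but 1 survives at r2c2. So r2c2=1.
Step 11. [r3c4∈{2}] r3c4's peers cover all but 2, so r3c4=2.

Answer: 4 2 3 1 / 3 1 2 4 / 1 3 4 2 / 2 4 1 3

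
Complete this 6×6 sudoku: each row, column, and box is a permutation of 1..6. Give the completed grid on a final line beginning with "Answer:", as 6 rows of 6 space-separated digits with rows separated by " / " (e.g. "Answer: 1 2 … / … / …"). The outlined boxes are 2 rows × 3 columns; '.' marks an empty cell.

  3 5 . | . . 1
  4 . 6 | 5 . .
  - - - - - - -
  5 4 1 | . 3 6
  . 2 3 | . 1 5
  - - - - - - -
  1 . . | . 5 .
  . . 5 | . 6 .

Step 1. [r2c5∈{2}] r2c5's peers cover all but 2 ⇒ r2c5=2.
Step 2. [r6c1∈{2}] r6c1 is down to just 2 ⇒ r6c1=2.
Step 3. [r5c6∈{2,3,4}] 2 has one home in col 6: r5c6, so r5c6=2.
Step 4. [r6c6∈{3,4}] col 6 places 4 nowhere but r6c6, so r6c6=4.
Step 5. [r5c4∈{3}] only 3 remains possible at r5c4 ⇒ r5c4=3.
Step 6. [r1c4∈{4,6}] row 1 places 6 nowhere but r1c4. So r1c4=6.
Step 7. [r5c2∈{6}] r5c2 has the single candidate 6. So r5c2=6.
Step 8. [r6c2∈{3}] r6c2 is down to just 3. So r6c2=3.
Step 9. [r2c6∈{3}] r2c6 has the single candidate 3. So r2c6=3.
Step 10. [r1c5∈{4}] r1c5's peers cover all but 4. So r1c5=4.
Step 11. [r4c1∈{6}] nothing but 6 survives at r4c1, so r4c1=6.
Step 12. [r5c3∈{4}] nothing but 4 survives at r5c3 ⇒ r5c3=4.
Step 13. [r1c3∈{2}] only 2 remains possible at r1c3, so r1c3=2.
Step 14. [r6c4∈{1}] r6c4's peers cover all but 1 ⇒ r6c4=1.
Step 15. [r4c4∈{4}] nothing but 4 survives at r4c4. So r4c4=4.
Step 16. [r2c2∈{1}] r2c2 has the single candidate 1. So r2c2=1.
Step 17. [r3c4∈{2}] r3c4 is down to just 2 ⇒ r3c4=2.

Answer: 3 5 2 6 4 1 / 4 1 6 5 2 3 / 5 4 1 2 3 6 / 6 2 3 4 1 5 / 1 6 4 3 5 2 / 2 3 5 1 6 4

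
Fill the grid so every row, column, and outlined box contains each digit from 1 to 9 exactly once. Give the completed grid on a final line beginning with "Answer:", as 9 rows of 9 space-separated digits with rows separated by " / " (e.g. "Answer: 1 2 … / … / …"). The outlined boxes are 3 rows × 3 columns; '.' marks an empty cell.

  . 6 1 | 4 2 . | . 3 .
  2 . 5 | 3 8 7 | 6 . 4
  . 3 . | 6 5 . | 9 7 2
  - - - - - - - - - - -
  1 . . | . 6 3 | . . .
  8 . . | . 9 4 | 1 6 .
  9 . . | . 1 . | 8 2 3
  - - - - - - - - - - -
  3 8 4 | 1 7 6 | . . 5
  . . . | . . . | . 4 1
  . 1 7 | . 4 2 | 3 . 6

Step 1. [r4c4∈{2,5,7,8}] 8 has one home in row 4: r4c4, so r4c4=8.
Step 2. [r8c3∈{2,6,9}] 9 has one home in col 3: r8c3, so r8c3=9.
Step 3. [r8c4∈{5}] only 5 remains possible at r8c4 ⇒ r8c4=5.
Step 4. [r5c9∈{7}] r5c9 has the single candidate 7 ⇒ r5c9=7.
Step 5. [r4c2∈{2,4,5,7}] across row 4, 7 lands solely at r4c2, so r4c2=7.
Step 6. [r5c4∈{2}] only 2 remains possible at r5c4 ⇒ r5c4=2.
Step 7. [r4c8∈{5,9}] 5 has one home in col 8: r4c8, so r4c8=5.
Step 8. [r7c7∈{2}] r7c7's peers cover all but 2. So r7c7=2.
Step 9. [r9c4∈{9}] only 9 remains possible at r9c4 ⇒ r9c4=9.
Step 10. [r6c6∈{5}] r6c6 has the single candidate 5. So r6c6=5.
Step 11. [r6c4∈{7}] r6c4 is down to just 7. So r6c4=7.
Step 12. [r3c3∈{8}] only 8 remains possible at r3c3. So r3c3=8.
Step 13. [r9c8∈{8}] only 8 remains possible at r9c8, so r9c8=8.
Step 14. [r8c6∈{8}] r8c6 is down to just 8, so r8c6=8.
Step 15. [r1c6∈{9}] only 9 remains possible at r1c6 ⇒ r1c6=9.
Step 16. [r4c7∈{4}] r4c7's peers cover all but 4 ⇒ r4c7=4.
Step 17. [r1c7∈{5}] r1c7 is down to just 5 ⇒ r1c7=5.
Step 18. [r5c2∈{5}] r5c2 is down to just 5 ⇒ r5c2=5.
Step 19. [r2c2∈{9}] r2c2's peers cover all but 9. So r2c2=9.
Step 20. [r1c1∈{7}] nothing but 7 survives at r1c1 ⇒ r1c1=7.
Step 21. [r6c3∈{6}] r6c3's peers cover all but 6 ⇒ r6c3=6.
Step 22. [r8c7∈{7}] r8c7 is down to just 7, so r8c7=7.
Step 23. [r4c9∈{9}] only 9 remains possible at r4c9 ⇒ r4c9=9.
Step 24. [r8c2∈{2}] nothing but 2 survives at r8c2, so r8c2=2.
Step 25. [r5c3∈{3}] r5c3 is down to just 3 ⇒ r5c3=3.
Step 26. [r3c1∈{4}] only 4 remains possible at r3c1 ⇒ r3c1=4.
Step 27. [r9c1∈{5}] r9c1 has the single candidate 5. So r9c1=5.
Step 28. [r8c1∈{6}] r8c1 is down to just 6. So r8c1=6.
Step 29. [r3c6∈{1}] r3c6 has the single candidate 1 ⇒ r3c6=1.
Step 30. [r8c5∈{3}] nothing but 3 survives at r8c5. So r8c5=3.
Step 31. [r7c8∈{9}] r7c8 has the single candidate 9, so r7c8=9.
Step 32. [r6c2∈{4}] only 4 remains possible at r6c2. So r6c2=4.
Step 33. [r1c9∈{8}] nothing but 8 survives at r1c9 ⇒ r1c9=8.
Step 34. [r2c8∈{1}] only 1 remains possible at r2c8, so r2c8=1.
Step 35. [r4c3∈{2}] nothing but 2 survives at r4c3, so r4c3=2.

Answer: 7 6 1 4 2 9 5 3 8 / 2 9 5 3 8 7 6 1 4 / 4 3 8 6 5 1 9 7 2 / 1 7 2 8 6 3 4 5 9 / 8 5 3 2 9 4 1 6 7 / 9 4 6 7 1 5 8 2 3 / 3 8 4 1 7 6 2 9 5 / 6 2 9 5 3 8 7 4 1 / 5 1 7 9 4 2 3 8 6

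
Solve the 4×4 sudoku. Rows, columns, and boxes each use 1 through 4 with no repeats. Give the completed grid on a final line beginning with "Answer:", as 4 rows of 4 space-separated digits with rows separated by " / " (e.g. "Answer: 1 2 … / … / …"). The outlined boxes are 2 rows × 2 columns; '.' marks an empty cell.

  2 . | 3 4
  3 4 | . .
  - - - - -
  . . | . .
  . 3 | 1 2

Step 1. [r3c1∈{1,4}] in col 1, 1 fits only at r3c1, so r3c1=1.
Step 2. [r2c4∈{1}] r2c4 is down to just 1. So r2c4=1.
Step 3. [r3c3∈{4}] r3c3's peers cover all but 4. So r3c3=4.
Step 4. [r3c2∈{2}] r3c2 is down to just 2, so r3c2=2.
Step 5. [r4c1∈{4}] r4c1 has the single candidate 4. So r4c1=4.
Step 6. [r2c3∈{2}] r2c3 has the single candidate 2, so r2c3=2.
Step 7. [r3c4∈{3}] only 3 remains possible at r3c4. So r3c4=3.
Step 8. [r1c2∈{1}] r1c2 has the single candidate 1, so r1c2=1.

Answer: 2 1 3 4 / 3 4 2 1 / 1 2 4 3 / 4 3 1 2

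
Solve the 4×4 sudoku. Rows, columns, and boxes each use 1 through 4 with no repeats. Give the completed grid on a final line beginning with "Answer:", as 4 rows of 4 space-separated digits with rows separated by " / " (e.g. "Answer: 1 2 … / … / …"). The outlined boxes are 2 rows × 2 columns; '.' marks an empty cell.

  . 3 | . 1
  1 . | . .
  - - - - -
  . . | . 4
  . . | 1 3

Step 1. [r3c3∈{2}] r3c3 is down to just 2. So r3c3=2.
Step 2. [r1c1∈{2,4}] across row 1, 2 lands solely at r1c1 ⇒ r1c1=2.
Step 3. [r2c2∈{4}] nothing but 4 survives at r2c2, so r2c2=4.
Step 4. [r4c1∈{4}] nothing but 4 survives at r4c1. So r4c1=4.
Step 5. [r2c3∈{3}] r2c3 has the single candidate 3. So r2c3=3.
Step 6. [r2c4∈{2}] r2c4's peers cover all but 2. So r2c4=2.
Step 7. [r4c2∈{2}] r4c2 has the single candidate 2, so r4c2=2.
Step 8. [r3c1∈{3}] r3c1 has the single candidate 3. So r3c1=3.
Step 9. [r3c2∈{1}] r3c2's peers cover all but 1, so r3c2=1.
Step 10. [r1c3∈{4}] r1c3 is down to just 4 ⇒ r1c3=4.

Answer: 2 3 4 1 / 1 4 3 2 / 3 1 2 4 / 4 2 1 3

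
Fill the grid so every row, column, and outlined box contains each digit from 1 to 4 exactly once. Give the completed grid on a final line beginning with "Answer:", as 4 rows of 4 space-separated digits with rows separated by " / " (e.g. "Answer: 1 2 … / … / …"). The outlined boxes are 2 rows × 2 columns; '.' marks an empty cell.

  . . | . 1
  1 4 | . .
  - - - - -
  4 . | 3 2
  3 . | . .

Step 1. [r1c1∈{2}] r1c1 has the single candidate 2. So r1c1=2.
Step 2. [r4c3∈{1,4}] in col 3, 1 fits only at r4c3. So r4c3=1.
Step 3. [r4c2∈{2}] nothing but 2 survives at r4c2 ⇒ r4c2=2.
Step 4. [r2c4∈{3}] r2c4 has the single candidate 3, so r2c4=3.
Step 5. [r3c2∈{1}] r3c2 has the single candidate 1 ⇒ r3c2=1.
Step 6. [r1c2∈{3}] r1c2 has the single candidate 3. So r1c2=3.
Step 7. [r4c4∈{4}] r4c4 has the single candidate 4. So r4c4=4.
Step 8. [r1c3∈{4}] only 4 remains possible at r1c3. So r1c3=4.
Step 9. [r2c3∈{2}] only 2 remains possible at r2c3, so r2c3=2.

Answer: 2 3 4 1 / 1 4 2 3 / 4 1 3 2 / 3 2 1 4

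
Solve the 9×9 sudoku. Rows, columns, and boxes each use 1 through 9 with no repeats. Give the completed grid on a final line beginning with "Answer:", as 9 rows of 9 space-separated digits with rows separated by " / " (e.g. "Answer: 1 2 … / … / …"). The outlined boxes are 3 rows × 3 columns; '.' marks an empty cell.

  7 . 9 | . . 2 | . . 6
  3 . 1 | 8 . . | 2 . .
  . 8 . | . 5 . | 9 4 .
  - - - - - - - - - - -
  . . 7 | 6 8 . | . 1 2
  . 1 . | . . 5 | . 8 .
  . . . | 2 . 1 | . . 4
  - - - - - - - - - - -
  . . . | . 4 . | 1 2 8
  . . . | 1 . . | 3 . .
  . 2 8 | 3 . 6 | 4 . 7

Step 1. [r9c5∈{9}] nothing but 9 survives at r9c5. So r9c5=9.
Step 2. [r8c8∈{5,6,9}] 6 has one home in box 9: r8c8. So r8c8=6.
Step 3. [r6c8∈{3,5,7,9}] col 8 places 9 nowhere but r6c8 ⇒ r6c8=9.
Step 4. [r7c6∈{7}] only 7 remains possible at r7c6, so r7c6=7.
Step 5. [r2c9∈{5}] r2c9 has the single candidate 5. So r2c9=5.
Step 6. [r1c2∈{4,5}] r1c2 is the only open cell in row 1 admitting 5 ⇒ r1c2=5.
Step 7. [r5c4∈{4,7,9}] in col 4, 9 fits only at r5c4 ⇒ r5c4=9.
Step 8. [r2c2∈{4,6}] r2c2 is the only open cell in box 1 admitting 4. So r2c2=4.
Step 9. [r3c6∈{3}] r3c6 is down to just 3, so r3c6=3.
Step 10. [r4c2∈{3,9}] r4c2 is the only open cell in row 4 admitting 3, so r4c2=3.
Step 11. [r6c2∈{6}] r6c2 has the single candidate 6. So r6c2=6.
Step 12. [r6c3∈{5}] only 5 remains possible at r6c3 ⇒ r6c3=5.
Step 13. [r8c1∈{4,5,9}] 5 has one home in row 8: r8c1, so r8c1=5.
Step 14. [r7c2∈{9}] r7c2 is down to just 9. So r7c2=9.
Step 15. [r6c5∈{3,7}] 3 has one home in row 6: r6c5, so r6c5=3.
Step 16. [r5c5∈{7}] nothing but 7 survives at r5c5. So r5c5=7.
Step 17. [r7c1∈{6}] r7c1 is down to just 6, so r7c1=6.
Step 18. [r3c1∈{2}] r3c1 is down to just 2. So r3c1=2.
Step 19. [r5c1∈{4}] r5c1's peers cover all but 4. So r5c1=4.
Step 20. [r5c3∈{2}] r5c3 has the single candidate 2 ⇒ r5c3=2.
Step 21. [r1c8∈{3}] only 3 remains possible at r1c8. So r1c8=3.
Step 22. [r7c3∈{3}] r7c3's peers cover all but 3, so r7c3=3.
Step 23. [r2c8∈{7}] r2c8 has the single candidate 7, so r2c8=7.
Step 24. [r5c7∈{6}] r5c7 is down to just 6, so r5c7=6.
Step 25. [r5c9∈{3}] r5c9 has the single candidate 3, so r5c9=3.
Step 26. [r8c3∈{4}] r8c3 is down to just 4 ⇒ r8c3=4.
Step 27. [r8c5∈{2}] r8c5's peers cover all but 2 ⇒ r8c5=2.
Step 28. [r4c6∈{4}] r4c6 is down to just 4. So r4c6=4.
Step 29. [r9c8∈{5}] r9c8 is down to just 5, so r9c8=5.
Step 30. [r4c1∈{9}] only 9 remains possible at r4c1, so r4c1=9.
Step 31. [r2c6∈{9}] r2c6's peers cover all but 9, so r2c6=9.
Step 32. [r1c4∈{4}] r1c4's peers cover all but 4, so r1c4=4.
Step 33. [r8c2∈{7}] r8c2 has the single candidate 7, so r8c2=7.
Step 34. [r1c7∈{8}] r1c7 is down to just 8 ⇒ r1c7=8.
Step 35. [r6c1∈{8}] r6c1 has the single candidate 8 ⇒ r6c1=8.
Step 36. [r3c3∈{6}] r3c3 has the single candidate 6 ⇒ r3c3=6.
Step 37. [r6c7∈{7}] r6c7 is down to just 7, so r6c7=7.
Step 38. [r8c9∈{9}] nothing but 9 survives at r8c9. So r8c9=9.
Step 39. [r1c5∈{1}] nothing but 1 survives at r1c5 ⇒ r1c5=1.
Step 40. [r3c4∈{7}] only 7 remains possible at r3c4, so r3c4=7.
Step 41. [r8c6∈{8}] r8c6 is down to just 8. So r8c6=8.
Step 42. [r4c7∈{5}] r4c7 is down to just 5, so r4c7=5.
Step 43. [r7c4∈{5}] r7c4's peers cover all but 5. So r7c4=5.
Step 44. [r9c1∈{1}] only 1 remains possible at r9c1 ⇒ r9c1=1.
Step 45. [r3c9∈{1}] nothing but 1 survives at r3c9. So r3c9=1.
Step 46. [r2c5∈{6}] r2c5's peers cover all but 6. So r2c5=6.

Answer: 7 5 9 4 1 2 8 3 6 / 3 4 1 8 6 9 2 7 5 / 2 8 6 7 5 3 9 4 1 / 9 3 7 6 8 4 5 1 2 / 4 1 2 9 7 5 6 8 3 / 8 6 5 2 3 1 7 9 4 / 6 9 3 5 4 7 1 2 8 / 5 7 4 1 2 8 3 6 9 / 1 2 8 3 9 6 4 5 7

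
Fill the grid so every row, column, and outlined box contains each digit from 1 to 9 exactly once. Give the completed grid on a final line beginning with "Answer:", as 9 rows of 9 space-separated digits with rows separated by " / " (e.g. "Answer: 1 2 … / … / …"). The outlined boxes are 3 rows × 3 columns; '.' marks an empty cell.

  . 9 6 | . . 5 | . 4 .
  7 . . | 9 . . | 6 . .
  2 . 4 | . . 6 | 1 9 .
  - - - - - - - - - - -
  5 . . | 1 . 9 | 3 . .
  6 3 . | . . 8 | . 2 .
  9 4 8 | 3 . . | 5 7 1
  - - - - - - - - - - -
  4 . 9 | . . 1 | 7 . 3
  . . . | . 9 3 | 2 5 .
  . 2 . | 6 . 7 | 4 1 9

Step 1. [r1c7∈{8}] nothing but 8 survives at r1c7, so r1c7=8.
Step 2. [r3c5∈{3,7,8}] row 3 places 3 nowhere but r3c5, so r3c5=3.
Step 3. [r4c2∈{7}] r4c2's peers cover all but 7 ⇒ r4c2=7.
Step 4. [r5c9∈{4}] r5c9's peers cover all but 4 ⇒ r5c9=4.
Step 5. [r4c5∈{2,4,6}] r4c5 is the only open cell in row 4 admitting 4 ⇒ r4c5=4.
Step 6. [r1c1∈{1,3}] across row 1, 3 lands solely at r1c1 ⇒ r1c1=3.
Step 7. [r9c1∈{8}] only 8 remains possible at r9c1, so r9c1=8.
Step 8. [r9c5∈{5}] r9c5 is down to just 5. So r9c5=5.
Step 9. [r2c3∈{1,5}] col 3 places 5 nowhere but r2c3. So r2c3=5.
Step 10. [r2c9∈{2}] r2c9 has the single candidate 2, so r2c9=2.
Step 11. [r2c2∈{1,8}] in box 1, 1 fits only at r2c2, so r2c2=1.
Step 12. [r1c9∈{7}] r1c9 has the single candidate 7 ⇒ r1c9=7.
Step 13. [r3c4∈{7,8}] in row 3, 7 fits only at r3c4, so r3c4=7.
Step 14. [r1c4∈{2}] r1c4 is down to just 2 ⇒ r1c4=2.
Step 15. [r7c4∈{8}] r7c4 has the single candidate 8. So r7c4=8.
Step 16. [r7c8∈{6}] nothing but 6 survives at r7c8, so r7c8=6.
Step 17. [r4c8∈{8}] nothing but 8 survives at r4c8. So r4c8=8.
Step 18. [r8c3∈{1,7}] in row 8, 7 fits only at r8c3. So r8c3=7.
Step 19. [r7c5∈{2}] nothing but 2 survives at r7c5. So r7c5=2.
Step 20. [r6c5∈{6}] nothing but 6 survives at r6c5. So r6c5=6.
Step 21. [r2c6∈{4}] r2c6 is down to just 4. So r2c6=4.
Step 22. [r5c3∈{1}] only 1 remains possible at r5c3 ⇒ r5c3=1.
Step 23. [r5c7∈{9}] nothing but 9 survives at r5c7, so r5c7=9.
Step 24. [r5c5∈{7}] r5c5 has the single candidate 7. So r5c5=7.
Step 25. [r7c2∈{5}] only 5 remains possible at r7c2. So r7c2=5.
Step 26. [r4c3∈{2}] r4c3 has the single candidate 2, so r4c3=2.
Step 27. [r8c4∈{4}] only 4 remains possible at r8c4, so r8c4=4.
Step 28. [r1c5∈{1}] nothing but 1 survives at r1c5 ⇒ r1c5=1.
Step 29. [r5c4∈{5}] r5c4 is down to just 5, so r5c4=5.
Step 30. [r2c8∈{3}] only 3 remains possible at r2c8 ⇒ r2c8=3.
Step 31. [r3c2∈{8}] r3c2 is down to just 8, so r3c2=8.
Step 32. [r4c9∈{6}] nothing but 6 survives at r4c9 ⇒ r4c9=6.
Step 33. [r8c2∈{6}] r8c2 is down to just 6 ⇒ r8c2=6.
Step 34. [r3c9∈{5}] nothing but 5 survives at r3c9, so r3c9=5.
Step 35. [r6c6∈{2}] nothing but 2 survives at r6c6, so r6c6=2.
Step 36. [r9c3∈{3}] only 3 remains possible at r9c3. So r9c3=3.
Step 37. [r8c1∈{1}] r8c1 is down to just 1. So r8c1=1.
Step 38. [r8c9∈{8}] only 8 remains possible at r8c9, so r8c9=8.
Step 39. [r2c5∈{8}] r2c5's peers cover all but 8 ⇒ r2c5=8.

Answer: 3 9 6 2 1 5 8 4 7 / 7 1 5 9 8 4 6 3 2 / 2 8 4 7 3 6 1 9 5 / 5 7 2 1 4 9 3 8 6 / 6 3 1 5 7 8 9 2 4 / 9 4 8 3 6 2 5 7 1 / 4 5 9 8 2 1 7 6 3 / 1 6 7 4 9 3 2 5 8 / 8 2 3 6 5 7 4 1 9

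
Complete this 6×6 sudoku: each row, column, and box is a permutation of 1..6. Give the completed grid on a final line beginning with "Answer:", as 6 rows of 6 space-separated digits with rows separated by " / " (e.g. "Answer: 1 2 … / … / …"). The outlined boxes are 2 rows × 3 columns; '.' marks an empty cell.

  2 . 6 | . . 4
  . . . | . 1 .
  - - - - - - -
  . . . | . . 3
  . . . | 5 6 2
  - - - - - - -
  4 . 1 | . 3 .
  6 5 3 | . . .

Step 1. [r2c4∈{2,3,6}] row 2 places 2 nowhere but r2c4 ⇒ r2c4=2.
Step 2. [r3c4∈{1,4}] in box 4, 1 fits only at r3c4, so r3c4=1.
Step 3. [r4c3∈{4}] only 4 remains possible at r4c3 ⇒ r4c3=4.
Step 4. [r2c3∈{5}] nothing but 5 survives at r2c3 ⇒ r2c3=5.
Step 5. [r2c1∈{3}] nothing but 3 survives at r2c1, so r2c1=3.
Step 6. [r3c2∈{2,6}] row 3 places 6 nowhere but r3c2 ⇒ r3c2=6.
Step 7. [r5c6∈{5,6}] 5 has one home in row 5: r5c6 ⇒ r5c6=5.
Step 8. [r4c1∈{1}] nothing but 1 survives at r4c1, so r4c1=1.
Step 9. [r3c5∈{4}] r3c5 is down to just 4. So r3c5=4.
Step 10. [r2c6∈{6}] r2c6's peers cover all but 6 ⇒ r2c6=6.
Step 11. [r3c3∈{2}] nothing but 2 survives at r3c3. So r3c3=2.
Step 12. [r4c2∈{3}] only 3 remains possible at r4c2. So r4c2=3.
Step 13. [r5c4∈{6}] r5c4 has the single candidate 6 ⇒ r5c4=6.
Step 14. [r3c1∈{5}] only 5 remains possible at r3c1 ⇒ r3c1=5.
Step 15. [r1c5∈{5}] only 5 remains possible at r1c5 ⇒ r1c5=5.
Step 16. [r6c6∈{1}] only 1 remains possible at r6c6. So r6c6=1.
Step 17. [r1c2∈{1}] nothing but 1 survives at r1c2, so r1c2=1.
Step 18. [r6c5∈{2}] nothing but 2 survives at r6c5. So r6c5=2.
Step 19. [r2c2∈{4}] r2c2's peers cover all but 4 ⇒ r2c2=4.
Step 20. [r1c4∈{3}] nothing but 3 survives at r1c4. So r1c4=3.
Step 21. [r6c4∈{4}] only 4 remains possible at r6c4, so r6c4=4.
Step 22. [r5c2∈{2}] r5c2 has the single candidate 2, so r5c2=2.

Answer: 2 1 6 3 5 4 / 3 4 5 2 1 6 / 5 6 2 1 4 3 / 1 3 4 5 6 2 / 4 2 1 6 3 5 / 6 5 3 4 2 1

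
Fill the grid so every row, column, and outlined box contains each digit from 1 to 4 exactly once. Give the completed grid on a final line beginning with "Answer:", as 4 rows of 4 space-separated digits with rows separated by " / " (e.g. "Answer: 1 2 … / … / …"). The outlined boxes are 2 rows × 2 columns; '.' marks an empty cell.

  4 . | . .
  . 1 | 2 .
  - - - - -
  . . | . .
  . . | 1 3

Step 1. [r1c2∈{2,3}] r1c2 is the only open cell in row 1 admitting 2, so r1c2=2.
Step 2. [r3c3∈{4}] only 4 remains possible at r3c3, so r3c3=4.
Step 3. [r3c1∈{1,2,3}] 1 has one home in row 3: r3c1. So r3c1=1.
Step 4. [r3c4∈{2}] nothing but 2 survives at r3c4. So r3c4=2.
Step 5. [r2c4∈{4}] only 4 remains possible at r2c4, so r2c4=4.
Step 6. [r1c3∈{3}] r1c3's peers cover all but 3. So r1c3=3.
Step 7. [r1c4∈{1}] r1c4 is down to just 1, so r1c4=1.
Step 8. [r4c1∈{2}] r4c1 has the single candidate 2. So r4c1=2.
Step 9. [r2c1∈{3}] nothing but 3 survives at r2c1. So r2c1=3.
Step 10. [r3c2∈{3}] only 3 remains possible at r3c2. So r3c2=3.
Step 11. [r4c2∈{4}] nothing but 4 survives at r4c2 ⇒ r4c2=4.

Answer: 4 2 3 1 / 3 1 2 4 / 1 3 4 2 / 2 4 1 3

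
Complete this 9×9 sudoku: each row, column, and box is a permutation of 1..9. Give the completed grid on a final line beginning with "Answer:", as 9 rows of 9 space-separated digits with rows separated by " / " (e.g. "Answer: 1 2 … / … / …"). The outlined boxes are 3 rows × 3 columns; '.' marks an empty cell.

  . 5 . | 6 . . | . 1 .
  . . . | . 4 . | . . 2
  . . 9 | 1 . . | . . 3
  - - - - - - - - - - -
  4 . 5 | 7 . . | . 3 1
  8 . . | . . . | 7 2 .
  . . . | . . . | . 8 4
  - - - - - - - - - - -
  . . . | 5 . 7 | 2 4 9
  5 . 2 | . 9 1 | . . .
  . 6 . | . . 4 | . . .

Step 1. [r2c8∈{5,6,7,9}] across col 8, 9 lands solely at r2c8. So r2c8=9.
Step 2. [r1c6∈{2,3,8,9}] in row 1, 9 fits only at r1c6. So r1c6=9.
Step 3. [r7c5∈{3,6,8}] across row 7, 6 lands solely at r7c5 ⇒ r7c5=6.
Step 4. [r9c7∈{1,3,5,8}] across col 7, 1 lands solely at r9c7. So r9c7=1.
Step 5. [r1c3∈{3,4,7,8}] in col 3, 4 fits only at r1c3. So r1c3=4.
Step 6. [r1c7∈{8}] nothing but 8 survives at r1c7 ⇒ r1c7=8.
Step 7. [r1c9∈{7}] nothing but 7 survives at r1c9. So r1c9=7.
Step 8. [r3c5∈{2,5,7,8}] in col 5, 7 fits only at r3c5. So r3c5=7.
Step 9. [r8c2∈{3,4,7,8}] 4 has one home in row 8: r8c2, so r8c2=4.
Step 10. [r9c1∈{3,7,9}] r9c1 is the only open cell in row 9 admitting 9, so r9c1=9.
Step 11. [r9c3∈{3,7,8}] r9c3 is the only open cell in box 7 admitting 7 ⇒ r9c3=7.
Step 12. [r8c7∈{3,6}] in col 7, 3 fits only at r8c7 ⇒ r8c7=3.
Step 13. [r8c4∈{8}] only 8 remains possible at r8c4. So r8c4=8.
Step 14. [r2c4∈{3}] r2c4 is down to just 3 ⇒ r2c4=3.
Step 15. [r1c5∈{2}] r1c5's peers cover all but 2 ⇒ r1c5=2.
Step 16. [r9c8∈{5}] r9c8's peers cover all but 5 ⇒ r9c8=5.
Step 17. [r5c9∈{5,6}] col 9 places 5 nowhere but r5c9 ⇒ r5c9=5.
Step 18. [r3c8∈{6}] r3c8's peers cover all but 6, so r3c8=6.
Step 19. [r6c5∈{1,3,5}] col 5 places 5 nowhere but r6c5. So r6c5=5.
Step 20. [r5c5∈{1,3}] across col 5, 1 lands solely at r5c5, so r5c5=1.
Step 21. [r3c1∈{2}] r3c1 has the single candidate 2. So r3c1=2.
Step 22. [r3c2∈{8}] r3c2 is down to just 8, so r3c2=8.
Step 23. [r1c1∈{3}] r1c1 is down to just 3. So r1c1=3.
Step 24. [r7c1∈{1}] r7c1 is down to just 1, so r7c1=1.
Step 25. [r7c2∈{3}] r7c2 is down to just 3. So r7c2=3.
Step 26. [r5c2∈{9}] nothing but 9 survives at r5c2, so r5c2=9.
Step 27. [r2c7∈{5}] nothing but 5 survives at r2c7, so r2c7=5.
Step 28. [r4c2∈{2}] only 2 remains possible at r4c2. So r4c2=2.
Step 29. [r6c6∈{2,3,6}] r6c6 is the only open cell in col 6 admitting 2, so r6c6=2.
Step 30. [r6c3∈{1,3,6}] in row 6, 3 fits only at r6c3. So r6c3=3.
Step 31. [r5c3∈{6}] r5c3 has the single candidate 6. So r5c3=6.
Step 32. [r6c7∈{6,9}] 6 has one home in row 6: r6c7 ⇒ r6c7=6.
Step 33. [r6c2∈{1,7}] row 6 places 1 nowhere but r6c2 ⇒ r6c2=1.
Step 34. [r2c6∈{8}] nothing but 8 survives at r2c6. So r2c6=8.
Step 35. [r6c1∈{7}] nothing but 7 survives at r6c1, so r6c1=7.
Step 36. [r9c9∈{8}] r9c9's peers cover all but 8 ⇒ r9c9=8.
Step 37. [r6c4∈{9}] r6c4 has the single candidate 9, so r6c4=9.
Step 38. [r5c4∈{4}] nothing but 4 survives at r5c4, so r5c4=4.
Step 39. [r3c7∈{4}] r3c7 is down to just 4 ⇒ r3c7=4.
Step 40. [r4c5∈{8}] only 8 remains possible at r4c5 ⇒ r4c5=8.
Step 41. [r3c6∈{5}] r3c6 is down to just 5, so r3c6=5.
Step 42. [r9c5∈{3}] only 3 remains possible at r9c5, so r9c5=3.
Step 43. [r4c6∈{6}] nothing but 6 survives at r4c6. So r4c6=6.
Step 44. [r9c4∈{2}] nothing but 2 survives at r9c4 ⇒ r9c4=2.
Step 45. [r8c8∈{7}] nothing but 7 survives at r8c8. So r8c8=7.
Step 46. [r7c3∈{8}] nothing but 8 survives at r7c3. So r7c3=8.
Step 47. [r4c7∈{9}] r4c7 is down to just 9, so r4c7=9.
Step 48. [r2c1∈{6}] r2c1 has the single candidate 6 ⇒ r2c1=6.
Step 49. [r2c3∈{1}] nothing but 1 survives at r2c3 ⇒ r2c3=1.
Step 50. [r2c2∈{7}] nothing but 7 survives at r2c2, so r2c2=7.
Step 51. [r5c6∈{3}] r5c6 is down to just 3 ⇒ r5c6=3.
Step 52. [r8c9∈{6}] r8c9 is down to just 6 ⇒ r8c9=6.

Answer: 3 5 4 6 2 9 8 1 7 / 6 7 1 3 4 8 5 9 2 / 2 8 9 1 7 5 4 6 3 / 4 2 5 7 8 6 9 3 1 / 8 9 6 4 1 3 7 2 5 / 7 1 3 9 5 2 6 8 4 / 1 3 8 5 6 7 2 4 9 / 5 4 2 8 9 1 3 7 6 / 9 6 7 2 3 4 1 5 8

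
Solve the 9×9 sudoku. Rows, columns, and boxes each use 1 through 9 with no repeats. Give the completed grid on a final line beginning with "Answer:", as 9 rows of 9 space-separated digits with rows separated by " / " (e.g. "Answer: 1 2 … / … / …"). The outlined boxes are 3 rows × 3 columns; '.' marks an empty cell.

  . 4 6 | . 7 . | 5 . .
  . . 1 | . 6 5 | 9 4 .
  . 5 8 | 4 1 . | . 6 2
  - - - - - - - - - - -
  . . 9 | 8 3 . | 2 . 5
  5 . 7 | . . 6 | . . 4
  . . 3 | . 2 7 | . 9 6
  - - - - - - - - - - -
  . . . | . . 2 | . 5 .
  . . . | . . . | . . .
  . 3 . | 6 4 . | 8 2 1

Step 1. [r9c6∈{9}] nothing but 9 survives at r9c6, so r9c6=9.
Step 2. [r6c7∈{1}] r6c7's peers cover all but 1. So r6c7=1.
Step 3. [r9c1∈{7}] r9c1's peers cover all but 7, so r9c1=7.
Step 4. [r3c6∈{3}] r3c6 is down to just 3. So r3c6=3.
Step 5. [r5c2∈{1,2,8}] across row 5, 2 lands solely at r5c2, so r5c2=2.
Step 6. [r7c5∈{8}] r7c5 has the single candidate 8. So r7c5=8.
Step 7. [r8c6∈{1}] r8c6 has the single candidate 1. So r8c6=1.
Step 8. [r6c1∈{4,8}] 4 has one home in row 6: r6c1, so r6c1=4.
Step 9. [r2c9∈{3,7,8}] row 2 places 8 nowhere but r2c9. So r2c9=8.
Step 10. [r8c1∈{2,6,8,9}] 8 has one home in col 1: r8c1, so r8c1=8.
Step 11. [r1c9∈{3}] only 3 remains possible at r1c9. So r1c9=3.
Step 12. [r1c4∈{2,9}] in box 2, 9 fits only at r1c4, so r1c4=9.
Step 13. [r5c7∈{3}] r5c7 has the single candidate 3, so r5c7=3.
Step 14. [r8c3∈{2,4,5}] 2 has one home in row 8: r8c3. So r8c3=2.
Step 15. [r8c7∈{4,6,7}] row 8 places 4 nowhere but r8c7, so r8c7=4.
Step 16. [r8c2∈{6,9}] in row 8, 6 fits only at r8c2 ⇒ r8c2=6.
Step 17. [r7c2∈{1,9}] across col 2, 9 lands solely at r7c2, so r7c2=9.
Step 18. [r7c9∈{7}] r7c9 has the single candidate 7 ⇒ r7c9=7.
Step 19. [r8c4∈{3,5,7}] in row 8, 7 fits only at r8c4. So r8c4=7.
Step 20. [r4c2∈{1}] r4c2 is down to just 1 ⇒ r4c2=1.
Step 21. [r1c1∈{2}] r1c1 has the single candidate 2, so r1c1=2.
Step 22. [r8c9∈{9}] nothing but 9 survives at r8c9 ⇒ r8c9=9.
Step 23. [r7c3∈{4}] r7c3 is down to just 4, so r7c3=4.
Step 24. [r4c8∈{7}] r4c8's peers cover all but 7. So r4c8=7.
Step 25. [r7c1∈{1}] r7c1 has the single candidate 1, so r7c1=1.
Step 26. [r7c7∈{6}] r7c7 has the single candidate 6 ⇒ r7c7=6.
Step 27. [r4c6∈{4}] r4c6 is down to just 4, so r4c6=4.
Step 28. [r5c4∈{1}] r5c4 has the single candidate 1 ⇒ r5c4=1.
Step 29. [r4c1∈{6}] r4c1 has the single candidate 6 ⇒ r4c1=6.
Step 30. [r5c5∈{9}] nothing but 9 survives at r5c5 ⇒ r5c5=9.
Step 31. [r1c8∈{1}] nothing but 1 survives at r1c8 ⇒ r1c8=1.
Step 32. [r5c8∈{8}] nothing but 8 survives at r5c8. So r5c8=8.
Step 33. [r1c6∈{8}] r1c6's peers cover all but 8, so r1c6=8.
Step 34. [r6c4∈{5}] r6c4's peers cover all but 5. So r6c4=5.
Step 35. [r3c7∈{7}] only 7 remains possible at r3c7, so r3c7=7.
Step 36. [r2c2∈{7}] r2c2's peers cover all but 7 ⇒ r2c2=7.
Step 37. [r3c1∈{9}] nothing but 9 survives at r3c1 ⇒ r3c1=9.
Step 38. [r8c8∈{3}] only 3 remains possible at r8c8, so r8c8=3.
Step 39. [r9c3∈{5}] r9c3 has the single candidate 5, so r9c3=5.
Step 40. [r7c4∈{3}] only 3 remains possible at r7c4, so r7c4=3.
Step 41. [r6c2∈{8}] r6c2 is down to just 8, so r6c2=8.
Step 42. [r2c4∈{2}] r2c4 is down to just 2. So r2c4=2.
Step 43. [r8c5∈{5}] only 5 remains possible at r8c5. So r8c5=5.
Step 44. [r2c1∈{3}] r2c1 is down to just 3, so r2c1=3.

Answer: 2 4 6 9 7 8 5 1 3 / 3 7 1 2 6 5 9 4 8 / 9 5 8 4 1 3 7 6 2 / 6 1 9 8 3 4 2 7 5 / 5 2 7 1 9 6 3 8 4 / 4 8 3 5 2 7 1 9 6 / 1 9 4 3 8 2 6 5 7 / 8 6 2 7 5 1 4 3 9 / 7 3 5 6 4 9 8 2 1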